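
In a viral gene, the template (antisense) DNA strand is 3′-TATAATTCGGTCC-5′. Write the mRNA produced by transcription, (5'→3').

5'-AUAUUAAGCCAGG-3'

Reading the template 3'→5' as shown, RNA polymerase pairs each base (A→U, T→A, G↔C) to build mRNA 5'→3' directly.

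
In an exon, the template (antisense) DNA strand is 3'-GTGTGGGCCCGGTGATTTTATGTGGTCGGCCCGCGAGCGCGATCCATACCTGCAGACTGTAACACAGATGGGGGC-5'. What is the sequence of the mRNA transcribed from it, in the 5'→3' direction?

Reading the template 3'→5' as shown, RNA polymerase pairs each base (A→U, T→A, G↔C) to build mRNA 5'→3' directly.

5'-CACACCCGGGCCACUAAAAUACACCAGCCGGGCGCUCGCGCUAGGUAUGGACGUCUGACAUUGUGUCUACCCCCG-3'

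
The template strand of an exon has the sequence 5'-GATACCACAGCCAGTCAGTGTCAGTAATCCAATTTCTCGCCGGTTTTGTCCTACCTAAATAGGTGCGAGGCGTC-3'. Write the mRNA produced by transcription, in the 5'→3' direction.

5'-GACGCCUCGCACCUAUUUAGGUAGGACAAAACCGGCGAGAAAUUGGAUUACUGACACUGACUGGCUGUGGUAUC-3'

RNA polymerase reads the template 3'→5' and synthesizes mRNA 5'→3' by base-pairing (A→U, T→A, G↔C). The complement of the template is CTATGGTGTCGGTCAGTCACAGTCATTAGGTTAAAGAGCGGCCAAAACAGGATGGATTTATCCACGCTCCGCAG; antiparallel, so 5'→3' the coding strand is GACGCCTCGCACCTATTTAGGTAGGACAAAACCGGCGAGAAATTGGATTACTGACACTGACTGGCTGTGGTATC. Replace T with U for the mRNA.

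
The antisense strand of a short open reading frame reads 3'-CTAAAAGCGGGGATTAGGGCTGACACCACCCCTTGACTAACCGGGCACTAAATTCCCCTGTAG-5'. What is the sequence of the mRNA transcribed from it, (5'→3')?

5'-GAUUUUCGCCCCUAAUCCCGACUGUGGUGGGGAACUGAUUGGCCCGUGAUUUAAGGGGACAUC-3'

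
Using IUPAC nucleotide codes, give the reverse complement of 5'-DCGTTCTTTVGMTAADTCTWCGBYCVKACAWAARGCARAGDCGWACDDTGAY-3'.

Standard pairs A↔T, G↔C; ambiguity codes pair R↔Y, M↔K, W↔W, B↔V, D↔H. Complement (HGCAAGAAABCKATTHAGAWGCVRGBMTGTWTTYCGTYTCHGCWTGHHACTR), then reverse for 5'→3'.

5'-RTCAHHGTWCGHCTYTGCYTTWTGTMBGRVCGWAGAHTTAKCBAAAGAACGH-3'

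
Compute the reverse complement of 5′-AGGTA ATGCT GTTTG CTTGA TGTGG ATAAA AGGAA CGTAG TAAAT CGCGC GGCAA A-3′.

5'-TTTGCCGCGCGATTTACTACGTTCCTTTTATCCACATCAAGCAAACAGCATTACCT-3'

Reading the sequence 3'→5' and pairing each base (A↔T, G↔C) gives the reverse complement directly.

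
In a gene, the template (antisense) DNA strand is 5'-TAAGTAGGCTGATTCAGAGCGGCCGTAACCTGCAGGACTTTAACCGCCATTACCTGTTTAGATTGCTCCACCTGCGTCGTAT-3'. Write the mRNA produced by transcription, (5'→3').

5'-AUACGACGCAGGUGGAGCAAUCUAAACAGGUAAUGGCGGUUAAAGUCCUGCAGGUUACGGCCGCUCUGAAUCAGCCUACUUA-3'

The mRNA has the sequence of the coding strand (reverse complement of the template) with T→U. Reverse complement of TAAGTAGGCTGATTCAGAGCGGCCGTAACCTGCAGGACTTTAACCGCCATTACCTGTTTAGATTGCTCCACCTGCGTCGTAT is ATACGACGCAGGTGGAGCAATCTAAACAGGTAATGGCGGTTAAAGTCCTGCAGGTTACGGCCGCTCTGAATCAGCCTACTTA; then T→U.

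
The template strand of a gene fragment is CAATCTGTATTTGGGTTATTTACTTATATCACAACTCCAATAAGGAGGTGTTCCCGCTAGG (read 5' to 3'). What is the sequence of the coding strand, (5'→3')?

The coding strand is complementary and antiparallel to the template: take the complement (A↔T, G↔C) and reverse.

5′-CCTAGCGGGAACACCTCCTTATTGGAGTTGTGATATAAGTAAATAACCCAAATACAGATTG-3′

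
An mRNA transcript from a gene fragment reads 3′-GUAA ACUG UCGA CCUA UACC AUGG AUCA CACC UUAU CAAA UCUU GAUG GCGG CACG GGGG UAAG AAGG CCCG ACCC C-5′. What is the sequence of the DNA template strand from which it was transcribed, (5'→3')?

Written 5'→3' the mRNA is CCCCAGCCCGGAAGAAUGGGGGCACGGCGGUAGUUCUAAACUAUUCCACACUAGGUACCAUAUCCAGCUGUCAAAUG, so the coding DNA strand is CCCCAGCCCGGAAGAATGGGGGCACGGCGGTAGTTCTAAACTATTCCACACTAGGTACCATATCCAGCTGTCAAATG. The template is its reverse complement.

5'-CATTTGACAGCTGGATATGGTACCTAGTGTGGAATAGTTTAGAACTACCGCCGTGCCCCCATTCTTCCGGGCTGGGG-3'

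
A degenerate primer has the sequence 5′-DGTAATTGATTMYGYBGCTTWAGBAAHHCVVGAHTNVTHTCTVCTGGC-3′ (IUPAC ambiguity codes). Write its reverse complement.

5'-GCCAGBAGADABNADTCBBGDDTTVCTWAAGCVRCRKAATCAATTACH-3'

Standard pairs A↔T, G↔C; ambiguity codes pair Y↔R, M↔K, W↔W, B↔V, D↔H, N↔N. Complement (HCATTAACTAAKRCRVCGAAWTCVTTDDGBBCTDANBADAGABGACCG), then reverse for 5'→3'.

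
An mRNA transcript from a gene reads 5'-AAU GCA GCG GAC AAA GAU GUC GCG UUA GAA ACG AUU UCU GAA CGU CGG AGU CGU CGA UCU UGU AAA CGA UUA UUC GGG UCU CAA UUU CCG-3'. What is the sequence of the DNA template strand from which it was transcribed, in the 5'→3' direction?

5'-CGGAAATTGAGACCCGAATAATCGTTTACAAGATCGACGACTCCGACGTTCAGAAATCGTTTCTAACGCGACATCTTTGTCCGCTGCATT-3'

Replace U with T to get the coding DNA strand: AATGCAGCGGACAAAGATGTCGCGTTAGAAACGATTTCTGAACGTCGGAGTCGTCGATCTTGTAAACGATTATTCGGGTCTCAATTTCCG. The template strand is its reverse complement (complement TTACGTCGCCTGTTTCTACAGCGCAATCTTTGCTAAAGACTTGCAGCCTCAGCAGCTAGAACATTTGCTAATAAGCCCAGAGTTAAAGGC, then reverse).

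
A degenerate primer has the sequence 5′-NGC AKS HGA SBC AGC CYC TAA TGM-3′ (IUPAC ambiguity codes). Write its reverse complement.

Standard pairs A↔T, G↔C; ambiguity codes pair Y↔R, M↔K, S↔S, B↔V, H↔D, N↔N. Complement (NCGTMSDCTSVGTCGGRGATTACK), then reverse for 5'→3'.

5'-KCATTAGRGGCTGVSTCDSMTGCN-3'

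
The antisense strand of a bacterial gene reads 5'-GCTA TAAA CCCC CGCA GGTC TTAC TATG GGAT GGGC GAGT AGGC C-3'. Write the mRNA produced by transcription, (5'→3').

5'-GGCCUACUCGCCCAUCCCAUAGUAAGACCUGCGGGGGUUUAUAGC-3'

RNA polymerase reads the template 3'→5' and synthesizes mRNA 5'→3' by base-pairing (A→U, T→A, G↔C). The complement of the template is CGATATTTGGGGGCGTCCAGAATGATACCCTACCCGCTCATCCGG; antiparallel, so 5'→3' the coding strand is GGCCTACTCGCCCATCCCATAGTAAGACCTGCGGGGGTTTATAGC. Replace T with U for the mRNA.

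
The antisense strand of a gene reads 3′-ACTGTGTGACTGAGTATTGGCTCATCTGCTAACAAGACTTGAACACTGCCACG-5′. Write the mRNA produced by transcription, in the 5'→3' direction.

5'-UGACACACUGACUCAUAACCGAGUAGACGAUUGUUCUGAACUUGUGACGGUGC-3'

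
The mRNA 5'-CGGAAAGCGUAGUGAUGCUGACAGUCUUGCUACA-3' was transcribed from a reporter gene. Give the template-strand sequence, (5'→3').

5′-TGTAGCAAGACTGTCAGCATCACTACGCTTTCCG-3′

Replace U with T to get the coding DNA strand: CGGAAAGCGTAGTGATGCTGACAGTCTTGCTACA. The template strand is its reverse complement (complement GCCTTTCGCATCACTACGACTGTCAGAACGATGT, then reverse).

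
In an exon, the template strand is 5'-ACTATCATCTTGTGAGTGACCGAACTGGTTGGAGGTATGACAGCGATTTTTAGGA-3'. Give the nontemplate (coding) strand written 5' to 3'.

The coding strand is complementary and antiparallel to the template: take the complement (A↔T, G↔C) and reverse.

5'-TCCTAAAAATCGCTGTCATACCTCCAACCAGTTCGGTCACTCACAAGATGATAGT-3'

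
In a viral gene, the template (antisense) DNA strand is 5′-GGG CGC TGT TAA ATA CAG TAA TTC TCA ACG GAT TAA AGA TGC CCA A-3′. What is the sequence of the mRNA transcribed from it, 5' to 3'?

5'-UUGGGCAUCUUUAAUCCGUUGAGAAUUACUGUAUUUAACAGCGCCC-3'

The mRNA has the sequence of the coding strand (reverse complement of the template) with T→U. Reverse complement of GGGCGCTGTTAAATACAGTAATTCTCAACGGATTAAAGATGCCCAA is TTGGGCATCTTTAATCCGTTGAGAATTACTGTATTTAACAGCGCCC; then T→U.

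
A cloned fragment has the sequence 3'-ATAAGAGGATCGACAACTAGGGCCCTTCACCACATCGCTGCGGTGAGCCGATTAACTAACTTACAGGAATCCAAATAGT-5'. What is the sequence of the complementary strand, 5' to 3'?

The strand is given 3'→5', so its complement runs 5'→3' in the same left-to-right order: pair each base A↔T, G↔C.

5'-TATTCTCCTAGCTGTTGATCCCGGGAAGTGGTGTAGCGACGCCACTCGGCTAATTGATTGAATGTCCTTAGGTTTATCA-3'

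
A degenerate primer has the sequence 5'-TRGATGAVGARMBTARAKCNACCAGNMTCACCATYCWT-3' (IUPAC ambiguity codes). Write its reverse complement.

5'-AWGRATGGTGAKNCTGGTNGMTYTAVKYTCBTCATCYA-3'

Standard pairs A↔T, G↔C; ambiguity codes pair R↔Y, M↔K, W↔W, B↔V, N↔N. Complement (AYCTACTBCTYKVATYTMGNTGGTCNKAGTGGTARGWA), then reverse for 5'→3'.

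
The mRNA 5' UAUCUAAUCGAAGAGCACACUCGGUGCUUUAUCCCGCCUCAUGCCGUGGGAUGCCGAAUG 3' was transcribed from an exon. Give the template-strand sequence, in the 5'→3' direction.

5'-CATTCGGCATCCCACGGCATGAGGCGGGATAAAGCACCGAGTGTGCTCTTCGATTAGATA-3'

Replace U with T to get the coding DNA strand: TATCTAATCGAAGAGCACACTCGGTGCTTTATCCCGCCTCATGCCGTGGGATGCCGAATG. The template strand is its reverse complement (complement ATAGATTAGCTTCTCGTGTGAGCCACGAAATAGGGCGGAGTACGGCACCCTACGGCTTAC, then reverse).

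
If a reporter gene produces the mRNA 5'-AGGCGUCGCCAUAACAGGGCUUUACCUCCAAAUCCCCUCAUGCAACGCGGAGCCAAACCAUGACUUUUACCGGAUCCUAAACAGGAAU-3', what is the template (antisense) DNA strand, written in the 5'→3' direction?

5'-ATTCCTGTTTAGGATCCGGTAAAAGTCATGGTTTGGCTCCGCGTTGCATGAGGGGATTTGGAGGTAAAGCCCTGTTATGGCGACGCCT-3'

Replace U with T to get the coding DNA strand: AGGCGTCGCCATAACAGGGCTTTACCTCCAAATCCCCTCATGCAACGCGGAGCCAAACCATGACTTTTACCGGATCCTAAACAGGAAT. The template strand is its reverse complement (complement TCCGCAGCGGTATTGTCCCGAAATGGAGGTTTAGGGGAGTACGTTGCGCCTCGGTTTGGTACTGAAAATGGCCTAGGATTTGTCCTTA, then reverse).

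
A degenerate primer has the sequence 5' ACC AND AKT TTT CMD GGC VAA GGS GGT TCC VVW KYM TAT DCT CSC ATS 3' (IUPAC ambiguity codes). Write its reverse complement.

Standard pairs A↔T, G↔C; ambiguity codes pair Y↔R, M↔K, W↔W, S↔S, D↔H, V↔B, N↔N. Complement (TGGTNHTMAAAAGKHCCGBTTCCSCCAAGGBBWMRKATAHGAGSGTAS), then reverse for 5'→3'.

5'-SATGSGAGHATAKRMWBBGGAACCSCCTTBGCCHKGAAAAMTHNTGGT-3'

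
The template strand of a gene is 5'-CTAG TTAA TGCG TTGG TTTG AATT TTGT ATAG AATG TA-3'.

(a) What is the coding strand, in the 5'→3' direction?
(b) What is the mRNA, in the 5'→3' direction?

(a) 5′-TACATTCTATACAAAATTCAAACCAACGCATTAACTAG-3′
(b) 5'-UACAUUCUAUACAAAAUUCAAACCAACGCAUUAACUAG-3'

(a) The coding strand is the reverse complement of the template: complement GATCAATTACGCAACCAAACTTAAAACATATCTTACAT, then reverse.
(b) mRNA has the coding-strand sequence with T→U.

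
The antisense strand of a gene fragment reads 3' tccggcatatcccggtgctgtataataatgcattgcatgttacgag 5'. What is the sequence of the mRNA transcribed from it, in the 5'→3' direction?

5'-AGGCCGUAUAGGGCCACGACAUAUUAUUACGUAACGUACAAUGCUC-3'

Reading the template 3'→5' as shown, RNA polymerase pairs each base (A→U, T→A, G↔C) to build mRNA 5'→3' directly.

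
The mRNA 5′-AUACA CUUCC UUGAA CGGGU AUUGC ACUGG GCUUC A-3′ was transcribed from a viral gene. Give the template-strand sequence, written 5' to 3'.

Replace U with T to get the coding DNA strand: ATACACTTCCTTGAACGGGTATTGCACTGGGCTTCA. The template strand is its reverse complement (complement TATGTGAAGGAACTTGCCCATAACGTGACCCGAAGT, then reverse).

5'-TGAAGCCCAGTGCAATACCCGTTCAAGGAAGTGTAT-3'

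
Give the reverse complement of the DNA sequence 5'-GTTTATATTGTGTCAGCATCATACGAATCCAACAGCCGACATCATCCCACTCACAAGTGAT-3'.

Reading the sequence 3'→5' and pairing each base (A↔T, G↔C) gives the reverse complement directly.

5′-ATCACTTGTGAGTGGGATGATGTCGGCTGTTGGATTCGTATGATGCTGACACAATATAAAC-3′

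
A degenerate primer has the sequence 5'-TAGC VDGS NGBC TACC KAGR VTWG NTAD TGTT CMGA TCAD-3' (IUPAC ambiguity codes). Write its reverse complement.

5'-HTGATCKGAACAHTANCWABYCTMGGTAGVCNSCHBGCTA-3'

Standard pairs A↔T, G↔C; ambiguity codes pair R↔Y, M↔K, W↔W, S↔S, B↔V, D↔H, N↔N. Complement (ATCGBHCSNCVGATGGMTCYBAWCNATHACAAGKCTAGTH), then reverse for 5'→3'.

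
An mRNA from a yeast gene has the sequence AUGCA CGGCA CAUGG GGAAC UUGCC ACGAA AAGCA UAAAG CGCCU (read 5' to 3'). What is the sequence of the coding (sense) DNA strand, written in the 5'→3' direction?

The coding DNA strand has the same 5'→3' sequence as the mRNA with U replaced by T.

5'-ATGCACGGCACATGGGGAACTTGCCACGAAAAGCATAAAGCGCCT-3'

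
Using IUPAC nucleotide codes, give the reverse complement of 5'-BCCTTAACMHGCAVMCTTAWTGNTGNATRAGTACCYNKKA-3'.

5'-TMMNRGGTACTYATNCANCAWTAAGKBTGCDKGTTAAGGV-3'

Standard pairs A↔T, G↔C; ambiguity codes pair R↔Y, M↔K, W↔W, B↔V, H↔D, N↔N. Complement (VGGAATTGKDCGTBKGAATWACNACNTAYTCATGGRNMMT), then reverse for 5'→3'.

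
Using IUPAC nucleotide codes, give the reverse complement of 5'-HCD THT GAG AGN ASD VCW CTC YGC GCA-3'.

5'-TGCGCRGAGWGBHSTNCTCTCADAHGD-3'

Standard pairs A↔T, G↔C; ambiguity codes pair Y↔R, W↔W, S↔S, D↔H, V↔B, N↔N. Complement (DGHADACTCTCNTSHBGWGAGRCGCGT), then reverse for 5'→3'.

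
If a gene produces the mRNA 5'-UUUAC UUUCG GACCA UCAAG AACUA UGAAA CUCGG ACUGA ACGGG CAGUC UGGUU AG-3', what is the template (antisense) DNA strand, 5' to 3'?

Replace U with T to get the coding DNA strand: TTTACTTTCGGACCATCAAGAACTATGAAACTCGGACTGAACGGGCAGTCTGGTTAG. The template strand is its reverse complement (complement AAATGAAAGCCTGGTAGTTCTTGATACTTTGAGCCTGACTTGCCCGTCAGACCAATC, then reverse).

5'-CTAACCAGACTGCCCGTTCAGTCCGAGTTTCATAGTTCTTGATGGTCCGAAAGTAAA-3'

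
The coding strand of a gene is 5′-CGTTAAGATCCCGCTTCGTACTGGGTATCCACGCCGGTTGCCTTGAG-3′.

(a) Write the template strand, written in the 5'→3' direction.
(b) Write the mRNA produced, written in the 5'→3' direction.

(a) The template strand is the reverse complement of the coding strand: complement GCAATTCTAGGGCGAAGCATGACCCATAGGTGCGGCCAACGGAACTC, then reverse.
(b) mRNA matches the coding strand with T→U.

(a) 5′-CTCAAGGCAACCGGCGTGGATACCCAGTACGAAGCGGGATCTTAACG-3′
(b) 5'-CGUUAAGAUCCCGCUUCGUACUGGGUAUCCACGCCGGUUGCCUUGAG-3'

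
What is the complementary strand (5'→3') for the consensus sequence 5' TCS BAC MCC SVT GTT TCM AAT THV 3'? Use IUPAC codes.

5'-BDAATTKGAAACABSGGKGTVSGA-3'

Standard pairs A↔T, G↔C; ambiguity codes pair M↔K, S↔S, B↔V, H↔D. Complement (AGSVTGKGGSBACAAAGKTTAADB), then reverse for 5'→3'.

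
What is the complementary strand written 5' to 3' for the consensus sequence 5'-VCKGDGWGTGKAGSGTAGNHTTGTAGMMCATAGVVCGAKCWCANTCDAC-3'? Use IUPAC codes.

Standard pairs A↔T, G↔C; ambiguity codes pair M↔K, W↔W, S↔S, D↔H, V↔B, N↔N. Complement (BGMCHCWCACMTCSCATCNDAACATCKKGTATCBBGCTMGWGTNAGHTG), then reverse for 5'→3'.

5'-GTHGANTGWGMTCGBBCTATGKKCTACAADNCTACSCTMCACWCHCMGB-3'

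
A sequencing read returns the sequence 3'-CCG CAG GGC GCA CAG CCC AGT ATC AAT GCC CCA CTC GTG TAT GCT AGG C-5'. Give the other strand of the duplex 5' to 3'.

5'-GGCGTCCCGCGTGTCGGGTCATAGTTACGGGGTGAGCACATACGATCCG-3'

The strand is given 3'→5', so its complement runs 5'→3' in the same left-to-right order: pair each base A↔T, G↔C.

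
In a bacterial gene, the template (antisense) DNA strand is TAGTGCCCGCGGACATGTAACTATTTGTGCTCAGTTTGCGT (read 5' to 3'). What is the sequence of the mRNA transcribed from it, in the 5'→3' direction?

5′-ACGCAAACUGAGCACAAAUAGUUACAUGUCCGCGGGCACUA-3′

RNA polymerase reads the template 3'→5' and synthesizes mRNA 5'→3' by base-pairing (A→U, T→A, G↔C). The complement of the template is ATCACGGGCGCCTGTACATTGATAAACACGAGTCAAACGCA; antiparallel, so 5'→3' the coding strand is ACGCAAACTGAGCACAAATAGTTACATGTCCGCGGGCACTA. Replace T with U for the mRNA.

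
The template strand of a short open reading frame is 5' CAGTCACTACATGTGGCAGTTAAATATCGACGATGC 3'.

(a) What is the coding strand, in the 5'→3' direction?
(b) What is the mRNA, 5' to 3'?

(a) The coding strand is the reverse complement of the template: complement GTCAGTGATGTACACCGTCAATTTATAGCTGCTACG, then reverse.
(b) mRNA has the coding-strand sequence with T→U.

(a) 5'-GCATCGTCGATATTTAACTGCCACATGTAGTGACTG-3'
(b) 5'-GCAUCGUCGAUAUUUAACUGCCACAUGUAGUGACUG-3'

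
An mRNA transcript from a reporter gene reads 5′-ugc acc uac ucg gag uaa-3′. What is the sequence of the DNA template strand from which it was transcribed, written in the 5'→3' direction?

Replace U with T to get the coding DNA strand: TGCACCTACTCGGAGTAA. The template strand is its reverse complement (complement ACGTGGATGAGCCTCATT, then reverse).

5'-TTACTCCGAGTAGGTGCA-3'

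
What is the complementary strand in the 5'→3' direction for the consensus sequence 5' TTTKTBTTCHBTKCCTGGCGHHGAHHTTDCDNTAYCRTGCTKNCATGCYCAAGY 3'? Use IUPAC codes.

5'-RCTTGRGCATGNMAGCAYGRTANHGHAADDTCDDCGCCAGGMAVDGAAVAMAAA-3'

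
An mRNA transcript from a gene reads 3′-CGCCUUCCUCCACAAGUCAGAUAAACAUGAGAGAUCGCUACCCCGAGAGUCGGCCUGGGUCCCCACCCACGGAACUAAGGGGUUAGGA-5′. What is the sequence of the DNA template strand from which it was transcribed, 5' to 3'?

Written 5'→3' the mRNA is AGGAUUGGGGAAUCAAGGCACCCACCCCUGGGUCCGGCUGAGAGCCCCAUCGCUAGAGAGUACAAAUAGACUGAACACCUCCUUCCGC, so the coding DNA strand is AGGATTGGGGAATCAAGGCACCCACCCCTGGGTCCGGCTGAGAGCCCCATCGCTAGAGAGTACAAATAGACTGAACACCTCCTTCCGC. The template is its reverse complement.

5'-GCGGAAGGAGGTGTTCAGTCTATTTGTACTCTCTAGCGATGGGGCTCTCAGCCGGACCCAGGGGTGGGTGCCTTGATTCCCCAATCCT-3'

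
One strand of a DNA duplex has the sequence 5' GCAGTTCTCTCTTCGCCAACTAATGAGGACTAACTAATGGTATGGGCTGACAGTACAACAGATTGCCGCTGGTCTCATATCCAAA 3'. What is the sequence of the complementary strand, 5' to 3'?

5'-TTTGGATATGAGACCAGCGGCAATCTGTTGTACTGTCAGCCCATACCATTAGTTAGTCCTCATTAGTTGGCGAAGAGAGAACTGC-3'

The complement of GCAGTTCTCTCTTCGCCAACTAATGAGGACTAACTAATGGTATGGGCTGACAGTACAACAGATTGCCGCTGGTCTCATATCCAAA is CGTCAAGAGAGAAGCGGTTGATTACTCCTGATTGATTACCATACCCGACTGTCATGTTGTCTAACGGCGACCAGAGTATAGGTTT (A↔T, G↔C). DNA strands are antiparallel, so the complementary strand runs 3'→5'; reversing gives the 5'→3' form.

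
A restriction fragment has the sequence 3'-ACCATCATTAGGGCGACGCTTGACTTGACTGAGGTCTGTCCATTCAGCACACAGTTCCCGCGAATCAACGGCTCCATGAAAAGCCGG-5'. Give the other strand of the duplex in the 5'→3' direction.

5'-TGGTAGTAATCCCGCTGCGAACTGAACTGACTCCAGACAGGTAAGTCGTGTGTCAAGGGCGCTTAGTTGCCGAGGTACTTTTCGGCC-3'

The strand is given 3'→5', so its complement runs 5'→3' in the same left-to-right order: pair each base A↔T, G↔C.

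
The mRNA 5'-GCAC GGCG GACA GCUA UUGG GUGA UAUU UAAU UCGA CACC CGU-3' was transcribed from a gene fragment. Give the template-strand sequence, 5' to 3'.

Replace U with T to get the coding DNA strand: GCACGGCGGACAGCTATTGGGTGATATTTAATTCGACACCCGT. The template strand is its reverse complement (complement CGTGCCGCCTGTCGATAACCCACTATAAATTAAGCTGTGGGCA, then reverse).

5'-ACGGGTGTCGAATTAAATATCACCCAATAGCTGTCCGCCGTGC-3'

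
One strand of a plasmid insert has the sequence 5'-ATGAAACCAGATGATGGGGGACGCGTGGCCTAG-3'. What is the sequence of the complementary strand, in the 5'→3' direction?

Pairing A↔T and G↔C gives TACTTTGGTCTACTACCCCCTGCGCACCGGATC, running 3'→5'. Reverse for the 5'→3' convention.

5'-CTAGGCCACGCGTCCCCCATCATCTGGTTTCAT-3'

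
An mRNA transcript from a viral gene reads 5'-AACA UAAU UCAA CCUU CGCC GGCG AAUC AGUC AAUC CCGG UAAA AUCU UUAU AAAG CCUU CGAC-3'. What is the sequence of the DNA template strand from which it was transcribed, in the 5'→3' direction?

5'-GTCGAAGGCTTTATAAAGATTTTACCGGGATTGACTGATTCGCCGGCGAAGGTTGAATTATGTT-3'

Replace U with T to get the coding DNA strand: AACATAATTCAACCTTCGCCGGCGAATCAGTCAATCCCGGTAAAATCTTTATAAAGCCTTCGAC. The template strand is its reverse complement (complement TTGTATTAAGTTGGAAGCGGCCGCTTAGTCAGTTAGGGCCATTTTAGAAATATTTCGGAAGCTG, then reverse).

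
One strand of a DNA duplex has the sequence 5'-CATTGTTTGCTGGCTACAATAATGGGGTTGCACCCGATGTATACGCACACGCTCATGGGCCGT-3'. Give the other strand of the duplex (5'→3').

5'-ACGGCCCATGAGCGTGTGCGTATACATCGGGTGCAACCCCATTATTGTAGCCAGCAAACAATG-3'

Pairing A↔T and G↔C gives GTAACAAACGACCGATGTTATTACCCCAACGTGGGCTACATATGCGTGTGCGAGTACCCGGCA, running 3'→5'. Reverse for the 5'→3' convention.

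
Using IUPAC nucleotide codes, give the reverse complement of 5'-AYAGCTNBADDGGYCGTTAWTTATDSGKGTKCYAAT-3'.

5'-ATTRGMACMCSHATAAWTAACGRCCHHTVNAGCTRT-3'

Standard pairs A↔T, G↔C; ambiguity codes pair Y↔R, K↔M, W↔W, S↔S, B↔V, D↔H, N↔N. Complement (TRTCGANVTHHCCRGCAATWAATAHSCMCAMGRTTA), then reverse for 5'→3'.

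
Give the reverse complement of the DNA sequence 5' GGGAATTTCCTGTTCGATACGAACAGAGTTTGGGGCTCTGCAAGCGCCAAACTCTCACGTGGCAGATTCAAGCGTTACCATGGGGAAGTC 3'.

Complement each base (A↔T, G↔C): CCCTTAAAGGACAAGCTATGCTTGTCTCAAACCCCGAGACGTTCGCGGTTTGAGAGTGCACCGTCTAAGTTCGCAATGGTACCCCTTCAG. Then reverse.

5′-GACTTCCCCATGGTAACGCTTGAATCTGCCACGTGAGAGTTTGGCGCTTGCAGAGCCCCAAACTCTGTTCGTATCGAACAGGAAATTCCC-3′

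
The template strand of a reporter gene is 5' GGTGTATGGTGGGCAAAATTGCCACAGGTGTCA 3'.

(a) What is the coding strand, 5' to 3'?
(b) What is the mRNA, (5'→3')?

(a) 5′-TGACACCTGTGGCAATTTTGCCCACCATACACC-3′
(b) 5'-UGACACCUGUGGCAAUUUUGCCCACCAUACACC-3'

(a) The coding strand is the reverse complement of the template: complement CCACATACCACCCGTTTTAACGGTGTCCACAGT, then reverse.
(b) mRNA has the coding-strand sequence with T→U.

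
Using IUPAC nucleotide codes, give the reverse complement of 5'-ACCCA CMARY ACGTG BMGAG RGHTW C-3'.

Standard pairs A↔T, G↔C; ambiguity codes pair R↔Y, M↔K, W↔W, B↔V, H↔D. Complement (TGGGTGKTYRTGCACVKCTCYCDAWG), then reverse for 5'→3'.

5'-GWADCYCTCKVCACGTRYTKGTGGGT-3'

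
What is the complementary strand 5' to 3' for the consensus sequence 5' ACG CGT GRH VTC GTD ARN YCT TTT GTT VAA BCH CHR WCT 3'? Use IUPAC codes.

5′-AGWYDGDGVTTBAACAAAAGRNYTHACGABDYCACGCGT-3′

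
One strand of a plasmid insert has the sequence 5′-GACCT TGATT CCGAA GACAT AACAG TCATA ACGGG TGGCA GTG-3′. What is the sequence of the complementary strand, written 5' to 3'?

The complement of GACCTTGATTCCGAAGACATAACAGTCATAACGGGTGGCAGTG is CTGGAACTAAGGCTTCTGTATTGTCAGTATTGCCCACCGTCAC (A↔T, G↔C). DNA strands are antiparallel, so the complementary strand runs 3'→5'; reversing gives the 5'→3' form.

5′-CACTGCCACCCGTTATGACTGTTATGTCTTCGGAATCAAGGTC-3′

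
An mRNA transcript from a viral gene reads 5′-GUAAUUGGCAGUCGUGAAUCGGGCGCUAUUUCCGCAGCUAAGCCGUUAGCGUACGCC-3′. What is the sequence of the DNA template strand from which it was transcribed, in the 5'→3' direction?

5'-GGCGTACGCTAACGGCTTAGCTGCGGAAATAGCGCCCGATTCACGACTGCCAATTAC-3'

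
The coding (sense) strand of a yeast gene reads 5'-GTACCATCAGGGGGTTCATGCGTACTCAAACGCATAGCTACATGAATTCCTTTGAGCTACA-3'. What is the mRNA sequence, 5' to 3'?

The mRNA is synthesized from the template strand, so it matches the coding strand with T replaced by U.

5'-GUACCAUCAGGGGGUUCAUGCGUACUCAAACGCAUAGCUACAUGAAUUCCUUUGAGCUACA-3'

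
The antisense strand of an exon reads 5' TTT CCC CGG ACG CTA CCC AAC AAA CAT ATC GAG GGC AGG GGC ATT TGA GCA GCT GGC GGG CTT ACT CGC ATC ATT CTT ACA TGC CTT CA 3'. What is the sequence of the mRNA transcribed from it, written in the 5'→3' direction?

5'-UGAAGGCAUGUAAGAAUGAUGCGAGUAAGCCCGCCAGCUGCUCAAAUGCCCCUGCCCUCGAUAUGUUUGUUGGGUAGCGUCCGGGGAAA-3'

The mRNA has the sequence of the coding strand (reverse complement of the template) with T→U. Reverse complement of TTTCCCCGGACGCTACCCAACAAACATATCGAGGGCAGGGGCATTTGAGCAGCTGGCGGGCTTACTCGCATCATTCTTACATGCCTTCA is TGAAGGCATGTAAGAATGATGCGAGTAAGCCCGCCAGCTGCTCAAATGCCCCTGCCCTCGATATGTTTGTTGGGTAGCGTCCGGGGAAA; then T→U.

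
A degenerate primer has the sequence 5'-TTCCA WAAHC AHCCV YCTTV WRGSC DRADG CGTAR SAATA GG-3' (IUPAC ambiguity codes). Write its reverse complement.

5′-CCTATTSYTACGCHTYHGSCYWBAAGRBGGDTGDTTWTGGAA-3′

Standard pairs A↔T, G↔C; ambiguity codes pair R↔Y, W↔W, S↔S, D↔H, V↔B. Complement (AAGGTWTTDGTDGGBRGAABWYCSGHYTHCGCATYSTTATCC), then reverse for 5'→3'.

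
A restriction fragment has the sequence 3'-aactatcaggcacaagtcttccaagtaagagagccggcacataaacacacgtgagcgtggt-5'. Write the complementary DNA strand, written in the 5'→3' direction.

The strand is given 3'→5', so its complement runs 5'→3' in the same left-to-right order: pair each base A↔T, G↔C.

5'-TTGATAGTCCGTGTTCAGAAGGTTCATTCTCTCGGCCGTGTATTTGTGTGCACTCGCACCA-3'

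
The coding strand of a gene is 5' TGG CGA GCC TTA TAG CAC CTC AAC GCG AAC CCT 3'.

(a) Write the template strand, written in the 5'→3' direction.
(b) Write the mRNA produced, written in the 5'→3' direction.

(a) 5′-AGGGTTCGCGTTGAGGTGCTATAAGGCTCGCCA-3′
(b) 5'-UGGCGAGCCUUAUAGCACCUCAACGCGAACCCU-3'

(a) The template strand is the reverse complement of the coding strand: complement ACCGCTCGGAATATCGTGGAGTTGCGCTTGGGA, then reverse.
(b) mRNA matches the coding strand with T→U.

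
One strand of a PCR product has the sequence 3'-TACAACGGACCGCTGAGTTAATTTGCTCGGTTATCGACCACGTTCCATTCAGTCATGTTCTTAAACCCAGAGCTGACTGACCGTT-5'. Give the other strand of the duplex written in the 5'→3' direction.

5'-ATGTTGCCTGGCGACTCAATTAAACGAGCCAATAGCTGGTGCAAGGTAAGTCAGTACAAGAATTTGGGTCTCGACTGACTGGCAA-3'

The strand is given 3'→5', so its complement runs 5'→3' in the same left-to-right order: pair each base A↔T, G↔C.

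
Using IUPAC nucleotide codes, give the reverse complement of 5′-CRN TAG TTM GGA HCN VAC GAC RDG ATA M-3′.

Standard pairs A↔T, G↔C; ambiguity codes pair R↔Y, M↔K, D↔H, V↔B, N↔N. Complement (GYNATCAAKCCTDGNBTGCTGYHCTATK), then reverse for 5'→3'.

5'-KTATCHYGTCGTBNGDTCCKAACTANYG-3'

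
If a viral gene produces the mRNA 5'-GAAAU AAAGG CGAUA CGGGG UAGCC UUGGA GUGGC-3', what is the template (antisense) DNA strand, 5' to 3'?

Replace U with T to get the coding DNA strand: GAAATAAAGGCGATACGGGGTAGCCTTGGAGTGGC. The template strand is its reverse complement (complement CTTTATTTCCGCTATGCCCCATCGGAACCTCACCG, then reverse).

5'-GCCACTCCAAGGCTACCCCGTATCGCCTTTATTTC-3'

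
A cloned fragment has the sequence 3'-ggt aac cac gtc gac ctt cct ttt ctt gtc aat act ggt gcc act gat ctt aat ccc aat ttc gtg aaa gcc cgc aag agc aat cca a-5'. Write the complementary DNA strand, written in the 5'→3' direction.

The strand is given 3'→5', so its complement runs 5'→3' in the same left-to-right order: pair each base A↔T, G↔C.

5'-CCATTGGTGCAGCTGGAAGGAAAAGAACAGTTATGACCACGGTGACTAGAATTAGGGTTAAAGCACTTTCGGGCGTTCTCGTTAGGTT-3'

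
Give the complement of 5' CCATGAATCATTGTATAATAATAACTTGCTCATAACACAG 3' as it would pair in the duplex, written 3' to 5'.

Base-pairing A↔T, G↔C gives the complement. The complementary strand is antiparallel, so paired with a 5'→3' strand it runs 3'→5'.

3'-GGTACTTAGTAACATATTATTATTGAACGAGTATTGTGTC-5'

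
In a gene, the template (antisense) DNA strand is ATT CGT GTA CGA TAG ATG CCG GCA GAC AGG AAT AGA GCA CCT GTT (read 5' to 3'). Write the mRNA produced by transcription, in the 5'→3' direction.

5'-AACAGGUGCUCUAUUCCUGUCUGCCGGCAUCUAUCGUACACGAAU-3'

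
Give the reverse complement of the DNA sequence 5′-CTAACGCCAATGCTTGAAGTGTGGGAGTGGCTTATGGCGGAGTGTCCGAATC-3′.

Complement each base (A↔T, G↔C): GATTGCGGTTACGAACTTCACACCCTCACCGAATACCGCCTCACAGGCTTAG. Then reverse.

5'-GATTCGGACACTCCGCCATAAGCCACTCCCACACTTCAAGCATTGGCGTTAG-3'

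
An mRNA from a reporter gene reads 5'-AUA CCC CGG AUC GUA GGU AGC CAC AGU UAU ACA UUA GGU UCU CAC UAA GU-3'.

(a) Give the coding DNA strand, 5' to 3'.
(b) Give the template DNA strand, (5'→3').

(a) 5'-ATACCCCGGATCGTAGGTAGCCACAGTTATACATTAGGTTCTCACTAAGT-3'
(b) 5'-ACTTAGTGAGAACCTAATGTATAACTGTGGCTACCTACGATCCGGGGTAT-3'

(a) The coding strand matches the mRNA with U→T.
(b) The template strand is the reverse complement of the coding strand.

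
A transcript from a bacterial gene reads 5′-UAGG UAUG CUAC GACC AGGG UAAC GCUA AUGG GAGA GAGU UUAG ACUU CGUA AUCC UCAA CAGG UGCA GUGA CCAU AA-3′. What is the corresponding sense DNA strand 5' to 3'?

5′-TAGGTATGCTACGACCAGGGTAACGCTAATGGGAGAGAGTTTAGACTTCGTAATCCTCAACAGGTGCAGTGACCATAA-3′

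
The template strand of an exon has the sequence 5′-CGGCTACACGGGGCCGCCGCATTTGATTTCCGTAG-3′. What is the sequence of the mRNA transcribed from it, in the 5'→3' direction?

The mRNA has the sequence of the coding strand (reverse complement of the template) with T→U. Reverse complement of CGGCTACACGGGGCCGCCGCATTTGATTTCCGTAG is CTACGGAAATCAAATGCGGCGGCCCCGTGTAGCCG; then T→U.

5'-CUACGGAAAUCAAAUGCGGCGGCCCCGUGUAGCCG-3'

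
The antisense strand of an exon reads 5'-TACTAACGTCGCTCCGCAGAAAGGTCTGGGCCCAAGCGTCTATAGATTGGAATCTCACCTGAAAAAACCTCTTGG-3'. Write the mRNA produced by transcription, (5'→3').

5′-CCAAGAGGUUUUUUCAGGUGAGAUUCCAAUCUAUAGACGCUUGGGCCCAGACCUUUCUGCGGAGCGACGUUAGUA-3′

RNA polymerase reads the template 3'→5' and synthesizes mRNA 5'→3' by base-pairing (A→U, T→A, G↔C). The complement of the template is ATGATTGCAGCGAGGCGTCTTTCCAGACCCGGGTTCGCAGATATCTAACCTTAGAGTGGACTTTTTTGGAGAACC; antiparallel, so 5'→3' the coding strand is CCAAGAGGTTTTTTCAGGTGAGATTCCAATCTATAGACGCTTGGGCCCAGACCTTTCTGCGGAGCGACGTTAGTA. Replace T with U for the mRNA.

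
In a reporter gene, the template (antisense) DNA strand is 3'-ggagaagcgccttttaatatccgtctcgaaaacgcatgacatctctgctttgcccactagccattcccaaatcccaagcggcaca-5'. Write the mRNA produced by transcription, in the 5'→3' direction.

5'-CCUCUUCGCGGAAAAUUAUAGGCAGAGCUUUUGCGUACUGUAGAGACGAAACGGGUGAUCGGUAAGGGUUUAGGGUUCGCCGUGU-3'

Reading the template 3'→5' as shown, RNA polymerase pairs each base (A→U, T→A, G↔C) to build mRNA 5'→3' directly.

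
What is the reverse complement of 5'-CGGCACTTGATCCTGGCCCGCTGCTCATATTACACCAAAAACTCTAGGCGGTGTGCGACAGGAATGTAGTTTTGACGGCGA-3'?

5'-TCGCCGTCAAAACTACATTCCTGTCGCACACCGCCTAGAGTTTTTGGTGTAATATGAGCAGCGGGCCAGGATCAAGTGCCG-3'

Reading the sequence 3'→5' and pairing each base (A↔T, G↔C) gives the reverse complement directly.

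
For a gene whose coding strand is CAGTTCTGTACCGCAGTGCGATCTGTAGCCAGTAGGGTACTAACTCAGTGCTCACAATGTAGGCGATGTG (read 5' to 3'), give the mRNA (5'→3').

The mRNA is synthesized from the template strand, so it matches the coding strand with T replaced by U.

5'-CAGUUCUGUACCGCAGUGCGAUCUGUAGCCAGUAGGGUACUAACUCAGUGCUCACAAUGUAGGCGAUGUG-3'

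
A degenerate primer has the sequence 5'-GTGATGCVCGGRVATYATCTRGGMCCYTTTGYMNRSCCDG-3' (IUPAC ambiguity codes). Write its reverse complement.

5′-CHGGSYNKRCAAARGGKCCYAGATRATBYCCGBGCATCAC-3′

Standard pairs A↔T, G↔C; ambiguity codes pair R↔Y, M↔K, S↔S, D↔H, V↔B, N↔N. Complement (CACTACGBGCCYBTARTAGAYCCKGGRAAACRKNYSGGHC), then reverse for 5'→3'.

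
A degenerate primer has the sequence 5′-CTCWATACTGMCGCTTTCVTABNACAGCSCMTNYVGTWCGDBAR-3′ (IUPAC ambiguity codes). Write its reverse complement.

5'-YTVHCGWACBRNAKGSGCTGTNVTABGAAAGCGKCAGTATWGAG-3'

Standard pairs A↔T, G↔C; ambiguity codes pair R↔Y, M↔K, W↔W, S↔S, B↔V, D↔H, N↔N. Complement (GAGWTATGACKGCGAAAGBATVNTGTCGSGKANRBCAWGCHVTY), then reverse for 5'→3'.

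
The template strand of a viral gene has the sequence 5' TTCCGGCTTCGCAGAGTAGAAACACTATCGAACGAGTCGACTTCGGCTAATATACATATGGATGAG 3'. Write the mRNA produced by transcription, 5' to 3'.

RNA polymerase reads the template 3'→5' and synthesizes mRNA 5'→3' by base-pairing (A→U, T→A, G↔C). The complement of the template is AAGGCCGAAGCGTCTCATCTTTGTGATAGCTTGCTCAGCTGAAGCCGATTATATGTATACCTACTC; antiparallel, so 5'→3' the coding strand is CTCATCCATATGTATATTAGCCGAAGTCGACTCGTTCGATAGTGTTTCTACTCTGCGAAGCCGGAA. Replace T with U for the mRNA.

5'-CUCAUCCAUAUGUAUAUUAGCCGAAGUCGACUCGUUCGAUAGUGUUUCUACUCUGCGAAGCCGGAA-3'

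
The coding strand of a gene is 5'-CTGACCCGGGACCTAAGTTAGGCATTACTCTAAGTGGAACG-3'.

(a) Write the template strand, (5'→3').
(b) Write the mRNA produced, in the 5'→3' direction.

(a) The template strand is the reverse complement of the coding strand: complement GACTGGGCCCTGGATTCAATCCGTAATGAGATTCACCTTGC, then reverse.
(b) mRNA matches the coding strand with T→U.

(a) 5'-CGTTCCACTTAGAGTAATGCCTAACTTAGGTCCCGGGTCAG-3'
(b) 5'-CUGACCCGGGACCUAAGUUAGGCAUUACUCUAAGUGGAACG-3'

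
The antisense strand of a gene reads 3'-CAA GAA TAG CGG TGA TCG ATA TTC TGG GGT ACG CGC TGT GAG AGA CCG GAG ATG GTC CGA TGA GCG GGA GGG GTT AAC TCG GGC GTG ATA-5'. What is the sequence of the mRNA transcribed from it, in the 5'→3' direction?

5'-GUUCUUAUCGCCACUAGCUAUAAGACCCCAUGCGCGACACUCUCUGGCCUCUACCAGGCUACUCGCCCUCCCCAAUUGAGCCCGCACUAU-3'

Reading the template 3'→5' as shown, RNA polymerase pairs each base (A→U, T→A, G↔C) to build mRNA 5'→3' directly.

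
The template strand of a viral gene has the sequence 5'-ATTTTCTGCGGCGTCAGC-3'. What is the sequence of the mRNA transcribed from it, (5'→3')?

5'-GCUGACGCCGCAGAAAAU-3'

RNA polymerase reads the template 3'→5' and synthesizes mRNA 5'→3' by base-pairing (A→U, T→A, G↔C). The complement of the template is TAAAAGACGCCGCAGTCG; antiparallel, so 5'→3' the coding strand is GCTGACGCCGCAGAAAAT. Replace T with U for the mRNA.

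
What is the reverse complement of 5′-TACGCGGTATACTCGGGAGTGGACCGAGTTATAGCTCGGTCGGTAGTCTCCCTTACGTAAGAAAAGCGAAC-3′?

Reading the sequence 3'→5' and pairing each base (A↔T, G↔C) gives the reverse complement directly.

5'-GTTCGCTTTTCTTACGTAAGGGAGACTACCGACCGAGCTATAACTCGGTCCACTCCCGAGTATACCGCGTA-3'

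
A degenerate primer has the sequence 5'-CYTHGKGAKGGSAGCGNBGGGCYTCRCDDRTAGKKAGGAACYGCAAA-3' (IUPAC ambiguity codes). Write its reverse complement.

5'-TTTGCRGTTCCTMMCTAYHHGYGARGCCCVNCGCTSCCMTCMCDARG-3'

Standard pairs A↔T, G↔C; ambiguity codes pair R↔Y, K↔M, S↔S, B↔V, D↔H, N↔N. Complement (GRADCMCTMCCSTCGCNVCCCGRAGYGHHYATCMMTCCTTGRCGTTT), then reverse for 5'→3'.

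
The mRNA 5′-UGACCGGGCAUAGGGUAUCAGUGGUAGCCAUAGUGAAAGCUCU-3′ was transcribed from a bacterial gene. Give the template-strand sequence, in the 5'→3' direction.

Replace U with T to get the coding DNA strand: TGACCGGGCATAGGGTATCAGTGGTAGCCATAGTGAAAGCTCT. The template strand is its reverse complement (complement ACTGGCCCGTATCCCATAGTCACCATCGGTATCACTTTCGAGA, then reverse).

5′-AGAGCTTTCACTATGGCTACCACTGATACCCTATGCCCGGTCA-3′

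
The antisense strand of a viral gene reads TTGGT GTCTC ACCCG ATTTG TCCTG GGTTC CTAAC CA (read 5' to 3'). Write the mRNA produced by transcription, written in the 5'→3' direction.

5'-UGGUUAGGAACCCAGGACAAAUCGGGUGAGACACCAA-3'

RNA polymerase reads the template 3'→5' and synthesizes mRNA 5'→3' by base-pairing (A→U, T→A, G↔C). The complement of the template is AACCACAGAGTGGGCTAAACAGGACCCAAGGATTGGT; antiparallel, so 5'→3' the coding strand is TGGTTAGGAACCCAGGACAAATCGGGTGAGACACCAA. Replace T with U for the mRNA.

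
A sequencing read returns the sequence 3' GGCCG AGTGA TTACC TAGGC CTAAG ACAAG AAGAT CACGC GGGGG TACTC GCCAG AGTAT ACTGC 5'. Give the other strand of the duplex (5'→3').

5'-CCGGCTCACTAATGGATCCGGATTCTGTTCTTCTAGTGCGCCCCCATGAGCGGTCTCATATGACG-3'

The strand is given 3'→5', so its complement runs 5'→3' in the same left-to-right order: pair each base A↔T, G↔C.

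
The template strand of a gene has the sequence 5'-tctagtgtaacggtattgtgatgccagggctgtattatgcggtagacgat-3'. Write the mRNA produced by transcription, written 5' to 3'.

5'-AUCGUCUACCGCAUAAUACAGCCCUGGCAUCACAAUACCGUUACACUAGA-3'

The mRNA has the sequence of the coding strand (reverse complement of the template) with T→U. Reverse complement of TCTAGTGTAACGGTATTGTGATGCCAGGGCTGTATTATGCGGTAGACGAT is ATCGTCTACCGCATAATACAGCCCTGGCATCACAATACCGTTACACTAGA; then T→U.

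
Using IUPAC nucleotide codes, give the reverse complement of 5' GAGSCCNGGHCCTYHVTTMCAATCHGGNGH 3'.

Standard pairs A↔T, G↔C; ambiguity codes pair Y↔R, M↔K, S↔S, H↔D, V↔B, N↔N. Complement (CTCSGGNCCDGGARDBAAKGTTAGDCCNCD), then reverse for 5'→3'.

5'-DCNCCDGATTGKAABDRAGGDCCNGGSCTC-3'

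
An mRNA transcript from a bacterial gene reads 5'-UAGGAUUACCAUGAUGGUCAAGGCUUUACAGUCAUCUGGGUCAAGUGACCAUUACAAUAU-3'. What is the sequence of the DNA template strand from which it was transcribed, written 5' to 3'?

5'-ATATTGTAATGGTCACTTGACCCAGATGACTGTAAAGCCTTGACCATCATGGTAATCCTA-3'

Replace U with T to get the coding DNA strand: TAGGATTACCATGATGGTCAAGGCTTTACAGTCATCTGGGTCAAGTGACCATTACAATAT. The template strand is its reverse complement (complement ATCCTAATGGTACTACCAGTTCCGAAATGTCAGTAGACCCAGTTCACTGGTAATGTTATA, then reverse).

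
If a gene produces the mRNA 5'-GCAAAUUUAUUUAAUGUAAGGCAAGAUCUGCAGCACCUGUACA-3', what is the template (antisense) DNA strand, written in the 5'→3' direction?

Replace U with T to get the coding DNA strand: GCAAATTTATTTAATGTAAGGCAAGATCTGCAGCACCTGTACA. The template strand is its reverse complement (complement CGTTTAAATAAATTACATTCCGTTCTAGACGTCGTGGACATGT, then reverse).

5'-TGTACAGGTGCTGCAGATCTTGCCTTACATTAAATAAATTTGC-3'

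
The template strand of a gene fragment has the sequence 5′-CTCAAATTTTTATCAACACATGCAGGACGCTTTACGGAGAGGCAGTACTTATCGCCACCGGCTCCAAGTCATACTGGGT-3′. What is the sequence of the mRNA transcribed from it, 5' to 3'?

5'-ACCCAGUAUGACUUGGAGCCGGUGGCGAUAAGUACUGCCUCUCCGUAAAGCGUCCUGCAUGUGUUGAUAAAAAUUUGAG-3'

RNA polymerase reads the template 3'→5' and synthesizes mRNA 5'→3' by base-pairing (A→U, T→A, G↔C). The complement of the template is GAGTTTAAAAATAGTTGTGTACGTCCTGCGAAATGCCTCTCCGTCATGAATAGCGGTGGCCGAGGTTCAGTATGACCCA; antiparallel, so 5'→3' the coding strand is ACCCAGTATGACTTGGAGCCGGTGGCGATAAGTACTGCCTCTCCGTAAAGCGTCCTGCATGTGTTGATAAAAATTTGAG. Replace T with U for the mRNA.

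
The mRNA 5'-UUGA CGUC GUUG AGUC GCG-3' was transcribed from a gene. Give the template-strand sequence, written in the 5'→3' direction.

Replace U with T to get the coding DNA strand: TTGACGTCGTTGAGTCGCG. The template strand is its reverse complement (complement AACTGCAGCAACTCAGCGC, then reverse).

5'-CGCGACTCAACGACGTCAA-3'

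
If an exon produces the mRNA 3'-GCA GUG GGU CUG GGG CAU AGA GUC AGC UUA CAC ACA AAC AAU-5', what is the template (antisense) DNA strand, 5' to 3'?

Written 5'→3' the mRNA is UAACAAACACACAUUCGACUGAGAUACGGGGUCUGGGUGACG, so the coding DNA strand is TAACAAACACACATTCGACTGAGATACGGGGTCTGGGTGACG. The template is its reverse complement.

5'-CGTCACCCAGACCCCGTATCTCAGTCGAATGTGTGTTTGTTA-3'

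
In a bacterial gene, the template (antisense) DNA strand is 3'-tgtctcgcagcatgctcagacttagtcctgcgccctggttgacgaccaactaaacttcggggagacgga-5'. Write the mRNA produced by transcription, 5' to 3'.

Reading the template 3'→5' as shown, RNA polymerase pairs each base (A→U, T→A, G↔C) to build mRNA 5'→3' directly.

5'-ACAGAGCGUCGUACGAGUCUGAAUCAGGACGCGGGACCAACUGCUGGUUGAUUUGAAGCCCCUCUGCCU-3'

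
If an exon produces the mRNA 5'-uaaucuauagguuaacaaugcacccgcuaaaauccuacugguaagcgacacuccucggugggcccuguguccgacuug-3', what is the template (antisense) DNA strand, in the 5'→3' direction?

5'-CAAGTCGGACACAGGGCCCACCGAGGAGTGTCGCTTACCAGTAGGATTTTAGCGGGTGCATTGTTAACCTATAGATTA-3'

Replace U with T to get the coding DNA strand: TAATCTATAGGTTAACAATGCACCCGCTAAAATCCTACTGGTAAGCGACACTCCTCGGTGGGCCCTGTGTCCGACTTG. The template strand is its reverse complement (complement ATTAGATATCCAATTGTTACGTGGGCGATTTTAGGATGACCATTCGCTGTGAGGAGCCACCCGGGACACAGGCTGAAC, then reverse).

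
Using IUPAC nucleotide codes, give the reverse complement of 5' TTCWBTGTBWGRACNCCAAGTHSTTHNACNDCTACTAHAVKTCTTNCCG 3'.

5'-CGGNAAGAMBTDTAGTAGHNGTNDAASDACTTGGNGTYCWVACAVWGAA-3'

Standard pairs A↔T, G↔C; ambiguity codes pair R↔Y, K↔M, W↔W, S↔S, B↔V, D↔H, N↔N. Complement (AAGWVACAVWCYTGNGGTTCADSAADNTGNHGATGATDTBMAGAANGGC), then reverse for 5'→3'.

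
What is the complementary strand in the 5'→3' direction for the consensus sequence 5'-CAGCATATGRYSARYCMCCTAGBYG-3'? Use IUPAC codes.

Standard pairs A↔T, G↔C; ambiguity codes pair R↔Y, M↔K, S↔S, B↔V. Complement (GTCGTATACYRSTYRGKGGATCVRC), then reverse for 5'→3'.

5′-CRVCTAGGKGRYTSRYCATATGCTG-3′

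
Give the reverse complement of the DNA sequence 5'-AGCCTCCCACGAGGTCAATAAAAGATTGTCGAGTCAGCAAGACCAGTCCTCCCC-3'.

Complement each base (A↔T, G↔C): TCGGAGGGTGCTCCAGTTATTTTCTAACAGCTCAGTCGTTCTGGTCAGGAGGGG. Then reverse.

5'-GGGGAGGACTGGTCTTGCTGACTCGACAATCTTTTATTGACCTCGTGGGAGGCT-3'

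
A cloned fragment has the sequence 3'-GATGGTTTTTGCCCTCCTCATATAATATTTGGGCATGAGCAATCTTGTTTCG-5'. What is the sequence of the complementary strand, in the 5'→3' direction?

5'-CTACCAAAAACGGGAGGAGTATATTATAAACCCGTACTCGTTAGAACAAAGC-3'

The strand is given 3'→5', so its complement runs 5'→3' in the same left-to-right order: pair each base A↔T, G↔C.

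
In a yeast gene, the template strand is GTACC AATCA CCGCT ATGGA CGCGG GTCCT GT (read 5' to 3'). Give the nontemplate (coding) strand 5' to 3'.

5'-ACAGGACCCGCGTCCATAGCGGTGATTGGTAC-3'

The coding strand is complementary and antiparallel to the template: take the complement (A↔T, G↔C) and reverse.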